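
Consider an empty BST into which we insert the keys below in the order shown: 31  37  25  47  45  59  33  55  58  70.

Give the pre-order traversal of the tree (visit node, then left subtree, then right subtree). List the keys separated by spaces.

Resulting structure (node: left, right):
  31: L=25, R=37
  37: L=33, R=47
  25: L=–, R=–
  47: L=45, R=59
  45: L=–, R=–
  59: L=55, R=70
  33: L=–, R=–
  55: L=–, R=58
  58: L=–, R=–
  70: L=–, R=–

31 25 37 33 47 45 59 55 58 70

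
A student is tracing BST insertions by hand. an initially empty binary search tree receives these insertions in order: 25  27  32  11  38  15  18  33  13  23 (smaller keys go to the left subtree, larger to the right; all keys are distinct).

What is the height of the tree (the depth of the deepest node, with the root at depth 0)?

4

25: root
27: right child of 25 (depth 1)
32: right child of 27 (depth 2)
11: left child of 25 (depth 1)
38: right child of 32 (depth 3)
15: right child of 11 (depth 2)
18: right child of 15 (depth 3)
33: left child of 38 (depth 4)
13: left child of 15 (depth 3)
23: right child of 18 (depth 4)

The deepest node is 33 at depth 4.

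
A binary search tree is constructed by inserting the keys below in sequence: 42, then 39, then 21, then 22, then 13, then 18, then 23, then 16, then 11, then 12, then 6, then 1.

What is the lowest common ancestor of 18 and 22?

Resulting structure (node: left, right):
  42: L=39, R=–
  39: L=21, R=–
  21: L=13, R=22
  22: L=–, R=23
  13: L=11, R=18
  18: L=16, R=–
  23: L=–, R=–
  16: L=–, R=–
  11: L=6, R=12
  12: L=–, R=–
  6: L=1, R=–
  1: L=–, R=–

Path to 18: 42 → 39 → 21 → 13 → 18
Path to 22: 42 → 39 → 21 → 22
The paths share a prefix ending at 21, then split left and right.

21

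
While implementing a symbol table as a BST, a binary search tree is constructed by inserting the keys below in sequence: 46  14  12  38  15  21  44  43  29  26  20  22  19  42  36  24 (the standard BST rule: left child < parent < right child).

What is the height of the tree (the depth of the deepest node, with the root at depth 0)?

Insert 46: tree is empty, so 46 becomes the root.
Insert 14: 14 < 46 → go left. Place as left child of 46.
Insert 12: 12 < 46 → go left; 12 < 14 → go left. Place as left child of 14.
Insert 38: 38 < 46 → go left; 38 > 14 → go right. Place as right child of 14.
Insert 15: 15 < 46 → go left; 15 > 14 → go right; 15 < 38 → go left. Place as left child of 38.
Insert 21: 21 < 46 → go left; 21 > 14 → go right; 21 < 38 → go left; 21 > 15 → go right. Place as right child of 15.
Insert 44: 44 < 46 → go left; 44 > 14 → go right; 44 > 38 → go right. Place as right child of 38.
Insert 43: 43 < 46 → go left; 43 > 14 → go right; 43 > 38 → go right; 43 < 44 → go left. Place as left child of 44.
Insert 29: 29 < 46 → go left; 29 > 14 → go right; 29 < 38 → go left; 29 > 15 → go right; 29 > 21 → go right. Place as right child of 21.
Insert 26: 26 < 46 → go left; 26 > 14 → go right; 26 < 38 → go left; 26 > 15 → go right; 26 > 21 → go right; 26 < 29 → go left. Place as left child of 29.
Insert 20: 20 < 46 → go left; 20 > 14 → go right; 20 < 38 → go left; 20 > 15 → go right; 20 < 21 → go left. Place as left child of 21.
Insert 22: 22 < 46 → go left; 22 > 14 → go right; 22 < 38 → go left; 22 > 15 → go right; 22 > 21 → go right; 22 < 29 → go left; 22 < 26 → go left. Place as left child of 26.
Insert 19: 19 < 46 → go left; 19 > 14 → go right; 19 < 38 → go left; 19 > 15 → go right; 19 < 21 → go left; 19 < 20 → go left. Place as left child of 20.
Insert 42: 42 < 46 → go left; 42 > 14 → go right; 42 > 38 → go right; 42 < 44 → go left; 42 < 43 → go left. Place as left child of 43.
Insert 36: 36 < 46 → go left; 36 > 14 → go right; 36 < 38 → go left; 36 > 15 → go right; 36 > 21 → go right; 36 > 29 → go right. Place as right child of 29.
Insert 24: 24 < 46 → go left; 24 > 14 → go right; 24 < 38 → go left; 24 > 15 → go right; 24 > 21 → go right; 24 < 29 → go left; 24 < 26 → go left; 24 > 22 → go right. Place as right child of 22.

The deepest node is 24 at depth 8.

8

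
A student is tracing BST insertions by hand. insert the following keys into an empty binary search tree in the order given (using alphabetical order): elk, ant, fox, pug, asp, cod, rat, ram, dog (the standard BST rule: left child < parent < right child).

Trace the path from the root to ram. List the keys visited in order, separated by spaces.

elk fox pug rat ram

elk: root
ant: left child of elk (depth 1)
fox: right child of elk (depth 1)
pug: right child of fox (depth 2)
asp: right child of ant (depth 2)
cod: right child of asp (depth 3)
rat: right child of pug (depth 3)
ram: left child of rat (depth 4)
dog: right child of cod (depth 4)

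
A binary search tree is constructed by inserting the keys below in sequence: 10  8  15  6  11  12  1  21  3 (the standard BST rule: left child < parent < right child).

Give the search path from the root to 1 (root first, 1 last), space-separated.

Insert 10: tree is empty, so 10 becomes the root.
Insert 8: 8 < 10 → go left. Place as left child of 10.
Insert 15: 15 > 10 → go right. Place as right child of 10.
Insert 6: 6 < 10 → go left; 6 < 8 → go left. Place as left child of 8.
Insert 11: 11 > 10 → go right; 11 < 15 → go left. Place as left child of 15.
Insert 12: 12 > 10 → go right; 12 < 15 → go left; 12 > 11 → go right. Place as right child of 11.
Insert 1: 1 < 10 → go left; 1 < 8 → go left; 1 < 6 → go left. Place as left child of 6.
Insert 21: 21 > 10 → go right; 21 > 15 → go right. Place as right child of 15.
Insert 3: 3 < 10 → go left; 3 < 8 → go left; 3 < 6 → go left; 3 > 1 → go right. Place as right child of 1.

10 8 6 1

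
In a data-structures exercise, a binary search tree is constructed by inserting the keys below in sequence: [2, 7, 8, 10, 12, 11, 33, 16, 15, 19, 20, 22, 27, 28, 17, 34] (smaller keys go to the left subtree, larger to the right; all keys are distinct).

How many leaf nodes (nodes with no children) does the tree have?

5

2: root
7: right child of 2 (depth 1)
8: right child of 7 (depth 2)
10: right child of 8 (depth 3)
12: right child of 10 (depth 4)
11: left child of 12 (depth 5)
33: right child of 12 (depth 5)
16: left child of 33 (depth 6)
15: left child of 16 (depth 7)
19: right child of 16 (depth 7)
20: right child of 19 (depth 8)
22: right child of 20 (depth 9)
27: right child of 22 (depth 10)
28: right child of 27 (depth 11)
17: left child of 19 (depth 8)
34: right child of 33 (depth 6)

Leaves: 11, 15, 17, 28, 34 — 5 in total.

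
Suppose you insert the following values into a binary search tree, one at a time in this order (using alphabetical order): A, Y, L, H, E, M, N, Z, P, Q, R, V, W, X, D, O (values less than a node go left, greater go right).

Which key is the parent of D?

E

A: root
Y: right child of A (depth 1)
L: left child of Y (depth 2)
H: left child of L (depth 3)
E: left child of H (depth 4)
M: right child of L (depth 3)
N: right child of M (depth 4)
Z: right child of Y (depth 2)
P: right child of N (depth 5)
Q: right child of P (depth 6)
R: right child of Q (depth 7)
V: right child of R (depth 8)
W: right child of V (depth 9)
X: right child of W (depth 10)
D: left child of E (depth 5)
O: left child of P (depth 6)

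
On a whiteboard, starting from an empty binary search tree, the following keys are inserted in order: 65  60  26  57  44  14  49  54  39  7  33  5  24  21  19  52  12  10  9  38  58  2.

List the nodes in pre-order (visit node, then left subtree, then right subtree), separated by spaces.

65: root
60: left child of 65 (depth 1)
26: left child of 60 (depth 2)
57: right child of 26 (depth 3)
44: left child of 57 (depth 4)
14: left child of 26 (depth 3)
49: right child of 44 (depth 5)
54: right child of 49 (depth 6)
39: left child of 44 (depth 5)
7: left child of 14 (depth 4)
33: left child of 39 (depth 6)
5: left child of 7 (depth 5)
24: right child of 14 (depth 4)
21: left child of 24 (depth 5)
19: left child of 21 (depth 6)
52: left child of 54 (depth 7)
12: right child of 7 (depth 5)
10: left child of 12 (depth 6)
9: left child of 10 (depth 7)
38: right child of 33 (depth 7)
58: right child of 57 (depth 4)
2: left child of 5 (depth 6)

65 60 26 14 7 5 2 12 10 9 24 21 19 57 44 39 33 38 49 54 52 58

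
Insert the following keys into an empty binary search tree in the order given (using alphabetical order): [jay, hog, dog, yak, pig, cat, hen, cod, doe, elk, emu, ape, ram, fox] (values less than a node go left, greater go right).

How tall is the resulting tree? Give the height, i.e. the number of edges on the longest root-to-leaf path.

jay: root
hog: left child of jay (depth 1)
dog: left child of hog (depth 2)
yak: right child of jay (depth 1)
pig: left child of yak (depth 2)
cat: left child of dog (depth 3)
hen: right child of dog (depth 3)
cod: right child of cat (depth 4)
doe: right child of cod (depth 5)
elk: left child of hen (depth 4)
emu: right child of elk (depth 5)
ape: left child of cat (depth 4)
ram: right child of pig (depth 3)
fox: right child of emu (depth 6)

The deepest node is fox at depth 6.

6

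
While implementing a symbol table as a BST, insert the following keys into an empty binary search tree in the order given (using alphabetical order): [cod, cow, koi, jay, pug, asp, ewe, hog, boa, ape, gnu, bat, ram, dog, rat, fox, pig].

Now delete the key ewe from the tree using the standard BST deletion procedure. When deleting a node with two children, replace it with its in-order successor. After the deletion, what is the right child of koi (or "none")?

Insert cod: tree is empty, so cod becomes the root.
Insert cow: cow > cod → go right. Place as right child of cod.
Insert koi: koi > cod → go right; koi > cow → go right. Place as right child of cow.
Insert jay: jay > cod → go right; jay > cow → go right; jay < koi → go left. Place as left child of koi.
Insert pug: pug > cod → go right; pug > cow → go right; pug > koi → go right. Place as right child of koi.
Insert asp: asp < cod → go left. Place as left child of cod.
Insert ewe: ewe > cod → go right; ewe > cow → go right; ewe < koi → go left; ewe < jay → go left. Place as left child of jay.
Insert hog: hog > cod → go right; hog > cow → go right; hog < koi → go left; hog < jay → go left; hog > ewe → go right. Place as right child of ewe.
Insert boa: boa < cod → go left; boa > asp → go right. Place as right child of asp.
Insert ape: ape < cod → go left; ape < asp → go left. Place as left child of asp.
Insert gnu: gnu > cod → go right; gnu > cow → go right; gnu < koi → go left; gnu < jay → go left; gnu > ewe → go right; gnu < hog → go left. Place as left child of hog.
Insert bat: bat < cod → go left; bat > asp → go right; bat < boa → go left. Place as left child of boa.
Insert ram: ram > cod → go right; ram > cow → go right; ram > koi → go right; ram > pug → go right. Place as right child of pug.
Insert dog: dog > cod → go right; dog > cow → go right; dog < koi → go left; dog < jay → go left; dog < ewe → go left. Place as left child of ewe.
Insert rat: rat > cod → go right; rat > cow → go right; rat > koi → go right; rat > pug → go right; rat > ram → go right. Place as right child of ram.
Insert fox: fox > cod → go right; fox > cow → go right; fox < koi → go left; fox < jay → go left; fox > ewe → go right; fox < hog → go left; fox < gnu → go left. Place as left child of gnu.
Insert pig: pig > cod → go right; pig > cow → go right; pig > koi → go right; pig < pug → go left. Place as left child of pug.

Delete ewe (two children — replace with in-order successor).
After deletion, koi's right child: pug.

pug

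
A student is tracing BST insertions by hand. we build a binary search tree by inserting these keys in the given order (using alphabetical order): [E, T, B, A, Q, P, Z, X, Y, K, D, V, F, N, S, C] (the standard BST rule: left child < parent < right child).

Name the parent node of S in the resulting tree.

Q

E: root
T: right child of E (depth 1)
B: left child of E (depth 1)
A: left child of B (depth 2)
Q: left child of T (depth 2)
P: left child of Q (depth 3)
Z: right child of T (depth 2)
X: left child of Z (depth 3)
Y: right child of X (depth 4)
K: left child of P (depth 4)
D: right child of B (depth 2)
V: left child of X (depth 4)
F: left child of K (depth 5)
N: right child of K (depth 5)
S: right child of Q (depth 3)
C: left child of D (depth 3)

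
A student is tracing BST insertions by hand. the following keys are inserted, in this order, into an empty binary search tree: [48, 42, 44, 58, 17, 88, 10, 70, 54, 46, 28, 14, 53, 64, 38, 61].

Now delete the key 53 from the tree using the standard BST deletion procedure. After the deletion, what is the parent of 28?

Resulting structure (node: left, right):
  48: L=42, R=58
  42: L=17, R=44
  44: L=–, R=46
  58: L=54, R=88
  17: L=10, R=28
  88: L=70, R=–
  10: L=–, R=14
  70: L=64, R=–
  54: L=53, R=–
  46: L=–, R=–
  28: L=–, R=38
  14: L=–, R=–
  53: L=–, R=–
  64: L=61, R=–
  38: L=–, R=–
  61: L=–, R=–

Delete 53 (at most one child — splice it out).
After deletion, 28's parent is 17.

17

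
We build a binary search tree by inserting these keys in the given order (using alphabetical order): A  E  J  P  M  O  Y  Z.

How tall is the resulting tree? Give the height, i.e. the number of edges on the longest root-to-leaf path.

5

A: root
E: right child of A (depth 1)
J: right child of E (depth 2)
P: right child of J (depth 3)
M: left child of P (depth 4)
O: right child of M (depth 5)
Y: right child of P (depth 4)
Z: right child of Y (depth 5)

The deepest node is O at depth 5.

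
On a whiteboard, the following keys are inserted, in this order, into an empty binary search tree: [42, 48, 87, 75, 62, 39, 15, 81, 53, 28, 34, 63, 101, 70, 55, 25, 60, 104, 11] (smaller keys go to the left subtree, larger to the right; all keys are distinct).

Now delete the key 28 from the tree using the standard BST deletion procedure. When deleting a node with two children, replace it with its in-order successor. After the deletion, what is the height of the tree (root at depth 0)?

7

Insert 42: tree is empty, so 42 becomes the root.
Insert 48: 48 > 42 → go right. Place as right child of 42.
Insert 87: 87 > 42 → go right; 87 > 48 → go right. Place as right child of 48.
Insert 75: 75 > 42 → go right; 75 > 48 → go right; 75 < 87 → go left. Place as left child of 87.
Insert 62: 62 > 42 → go right; 62 > 48 → go right; 62 < 87 → go left; 62 < 75 → go left. Place as left child of 75.
Insert 39: 39 < 42 → go left. Place as left child of 42.
Insert 15: 15 < 42 → go left; 15 < 39 → go left. Place as left child of 39.
Insert 81: 81 > 42 → go right; 81 > 48 → go right; 81 < 87 → go left; 81 > 75 → go right. Place as right child of 75.
Insert 53: 53 > 42 → go right; 53 > 48 → go right; 53 < 87 → go left; 53 < 75 → go left; 53 < 62 → go left. Place as left child of 62.
Insert 28: 28 < 42 → go left; 28 < 39 → go left; 28 > 15 → go right. Place as right child of 15.
Insert 34: 34 < 42 → go left; 34 < 39 → go left; 34 > 15 → go right; 34 > 28 → go right. Place as right child of 28.
Insert 63: 63 > 42 → go right; 63 > 48 → go right; 63 < 87 → go left; 63 < 75 → go left; 63 > 62 → go right. Place as right child of 62.
Insert 101: 101 > 42 → go right; 101 > 48 → go right; 101 > 87 → go right. Place as right child of 87.
Insert 70: 70 > 42 → go right; 70 > 48 → go right; 70 < 87 → go left; 70 < 75 → go left; 70 > 62 → go right; 70 > 63 → go right. Place as right child of 63.
Insert 55: 55 > 42 → go right; 55 > 48 → go right; 55 < 87 → go left; 55 < 75 → go left; 55 < 62 → go left; 55 > 53 → go right. Place as right child of 53.
Insert 25: 25 < 42 → go left; 25 < 39 → go left; 25 > 15 → go right; 25 < 28 → go left. Place as left child of 28.
Insert 60: 60 > 42 → go right; 60 > 48 → go right; 60 < 87 → go left; 60 < 75 → go left; 60 < 62 → go left; 60 > 53 → go right; 60 > 55 → go right. Place as right child of 55.
Insert 104: 104 > 42 → go right; 104 > 48 → go right; 104 > 87 → go right; 104 > 101 → go right. Place as right child of 101.
Insert 11: 11 < 42 → go left; 11 < 39 → go left; 11 < 15 → go left. Place as left child of 15.

Delete 28 (two children — replace with in-order successor).
After deletion, deepest node is 60 at depth 7.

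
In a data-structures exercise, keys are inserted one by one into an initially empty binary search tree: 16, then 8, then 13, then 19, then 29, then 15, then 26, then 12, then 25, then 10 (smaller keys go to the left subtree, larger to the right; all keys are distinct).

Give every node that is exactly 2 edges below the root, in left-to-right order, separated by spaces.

Insert 16: tree is empty, so 16 becomes the root.
Insert 8: 8 < 16 → go left. Place as left child of 16.
Insert 13: 13 < 16 → go left; 13 > 8 → go right. Place as right child of 8.
Insert 19: 19 > 16 → go right. Place as right child of 16.
Insert 29: 29 > 16 → go right; 29 > 19 → go right. Place as right child of 19.
Insert 15: 15 < 16 → go left; 15 > 8 → go right; 15 > 13 → go right. Place as right child of 13.
Insert 26: 26 > 16 → go right; 26 > 19 → go right; 26 < 29 → go left. Place as left child of 29.
Insert 12: 12 < 16 → go left; 12 > 8 → go right; 12 < 13 → go left. Place as left child of 13.
Insert 25: 25 > 16 → go right; 25 > 19 → go right; 25 < 29 → go left; 25 < 26 → go left. Place as left child of 26.
Insert 10: 10 < 16 → go left; 10 > 8 → go right; 10 < 13 → go left; 10 < 12 → go left. Place as left child of 12.

13 29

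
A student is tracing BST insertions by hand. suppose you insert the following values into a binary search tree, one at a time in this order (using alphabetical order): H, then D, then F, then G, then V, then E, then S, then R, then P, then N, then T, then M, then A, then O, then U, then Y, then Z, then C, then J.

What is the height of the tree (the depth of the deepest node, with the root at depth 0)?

7

Insert H: tree is empty, so H becomes the root.
Insert D: D < H → go left. Place as left child of H.
Insert F: F < H → go left; F > D → go right. Place as right child of D.
Insert G: G < H → go left; G > D → go right; G > F → go right. Place as right child of F.
Insert V: V > H → go right. Place as right child of H.
Insert E: E < H → go left; E > D → go right; E < F → go left. Place as left child of F.
Insert S: S > H → go right; S < V → go left. Place as left child of V.
Insert R: R > H → go right; R < V → go left; R < S → go left. Place as left child of S.
Insert P: P > H → go right; P < V → go left; P < S → go left; P < R → go left. Place as left child of R.
Insert N: N > H → go right; N < V → go left; N < S → go left; N < R → go left; N < P → go left. Place as left child of P.
Insert T: T > H → go right; T < V → go left; T > S → go right. Place as right child of S.
Insert M: M > H → go right; M < V → go left; M < S → go left; M < R → go left; M < P → go left; M < N → go left. Place as left child of N.
Insert A: A < H → go left; A < D → go left. Place as left child of D.
Insert O: O > H → go right; O < V → go left; O < S → go left; O < R → go left; O < P → go left; O > N → go right. Place as right child of N.
Insert U: U > H → go right; U < V → go left; U > S → go right; U > T → go right. Place as right child of T.
Insert Y: Y > H → go right; Y > V → go right. Place as right child of V.
Insert Z: Z > H → go right; Z > V → go right; Z > Y → go right. Place as right child of Y.
Insert C: C < H → go left; C < D → go left; C > A → go right. Place as right child of A.
Insert J: J > H → go right; J < V → go left; J < S → go left; J < R → go left; J < P → go left; J < N → go left; J < M → go left. Place as left child of M.

The deepest node is J at depth 7.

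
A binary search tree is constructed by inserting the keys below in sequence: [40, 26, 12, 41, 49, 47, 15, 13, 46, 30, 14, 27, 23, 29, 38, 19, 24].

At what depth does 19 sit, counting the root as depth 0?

Insert 40: tree is empty, so 40 becomes the root.
Insert 26: 26 < 40 → go left. Place as left child of 40.
Insert 12: 12 < 40 → go left; 12 < 26 → go left. Place as left child of 26.
Insert 41: 41 > 40 → go right. Place as right child of 40.
Insert 49: 49 > 40 → go right; 49 > 41 → go right. Place as right child of 41.
Insert 47: 47 > 40 → go right; 47 > 41 → go right; 47 < 49 → go left. Place as left child of 49.
Insert 15: 15 < 40 → go left; 15 < 26 → go left; 15 > 12 → go right. Place as right child of 12.
Insert 13: 13 < 40 → go left; 13 < 26 → go left; 13 > 12 → go right; 13 < 15 → go left. Place as left child of 15.
Insert 46: 46 > 40 → go right; 46 > 41 → go right; 46 < 49 → go left; 46 < 47 → go left. Place as left child of 47.
Insert 30: 30 < 40 → go left; 30 > 26 → go right. Place as right child of 26.
Insert 14: 14 < 40 → go left; 14 < 26 → go left; 14 > 12 → go right; 14 < 15 → go left; 14 > 13 → go right. Place as right child of 13.
Insert 27: 27 < 40 → go left; 27 > 26 → go right; 27 < 30 → go left. Place as left child of 30.
Insert 23: 23 < 40 → go left; 23 < 26 → go left; 23 > 12 → go right; 23 > 15 → go right. Place as right child of 15.
Insert 29: 29 < 40 → go left; 29 > 26 → go right; 29 < 30 → go left; 29 > 27 → go right. Place as right child of 27.
Insert 38: 38 < 40 → go left; 38 > 26 → go right; 38 > 30 → go right. Place as right child of 30.
Insert 19: 19 < 40 → go left; 19 < 26 → go left; 19 > 12 → go right; 19 > 15 → go right; 19 < 23 → go left. Place as left child of 23.
Insert 24: 24 < 40 → go left; 24 < 26 → go left; 24 > 12 → go right; 24 > 15 → go right; 24 > 23 → go right. Place as right child of 23.

Path to 19: 40 → 26 → 12 → 15 → 23 → 19, which is 5 edges.

5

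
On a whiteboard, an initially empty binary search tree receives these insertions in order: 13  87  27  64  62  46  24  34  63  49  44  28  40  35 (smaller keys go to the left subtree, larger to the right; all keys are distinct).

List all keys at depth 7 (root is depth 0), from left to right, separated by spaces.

28 44

Resulting structure (node: left, right):
  13: L=–, R=87
  87: L=27, R=–
  27: L=24, R=64
  64: L=62, R=–
  62: L=46, R=63
  46: L=34, R=49
  24: L=–, R=–
  34: L=28, R=44
  63: L=–, R=–
  49: L=–, R=–
  44: L=40, R=–
  28: L=–, R=–
  40: L=35, R=–
  35: L=–, R=–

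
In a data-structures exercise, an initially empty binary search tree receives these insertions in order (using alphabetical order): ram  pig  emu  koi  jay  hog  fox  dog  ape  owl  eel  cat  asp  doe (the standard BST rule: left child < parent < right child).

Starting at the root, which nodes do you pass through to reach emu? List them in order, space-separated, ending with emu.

ram pig emu

Resulting structure (node: left, right):
  ram: L=pig, R=–
  pig: L=emu, R=–
  emu: L=dog, R=koi
  koi: L=jay, R=owl
  jay: L=hog, R=–
  hog: L=fox, R=–
  fox: L=–, R=–
  dog: L=ape, R=eel
  ape: L=–, R=cat
  owl: L=–, R=–
  eel: L=–, R=–
  cat: L=asp, R=doe
  asp: L=–, R=–
  doe: L=–, R=–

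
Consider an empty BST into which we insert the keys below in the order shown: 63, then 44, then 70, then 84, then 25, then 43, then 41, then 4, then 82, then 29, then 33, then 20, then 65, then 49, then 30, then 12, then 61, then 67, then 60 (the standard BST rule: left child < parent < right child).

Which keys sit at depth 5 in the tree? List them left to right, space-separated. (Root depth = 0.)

12 29

Insert 63: tree is empty, so 63 becomes the root.
Insert 44: 44 < 63 → go left. Place as left child of 63.
Insert 70: 70 > 63 → go right. Place as right child of 63.
Insert 84: 84 > 63 → go right; 84 > 70 → go right. Place as right child of 70.
Insert 25: 25 < 63 → go left; 25 < 44 → go left. Place as left child of 44.
Insert 43: 43 < 63 → go left; 43 < 44 → go left; 43 > 25 → go right. Place as right child of 25.
Insert 41: 41 < 63 → go left; 41 < 44 → go left; 41 > 25 → go right; 41 < 43 → go left. Place as left child of 43.
Insert 4: 4 < 63 → go left; 4 < 44 → go left; 4 < 25 → go left. Place as left child of 25.
Insert 82: 82 > 63 → go right; 82 > 70 → go right; 82 < 84 → go left. Place as left child of 84.
Insert 29: 29 < 63 → go left; 29 < 44 → go left; 29 > 25 → go right; 29 < 43 → go left; 29 < 41 → go left. Place as left child of 41.
Insert 33: 33 < 63 → go left; 33 < 44 → go left; 33 > 25 → go right; 33 < 43 → go left; 33 < 41 → go left; 33 > 29 → go right. Place as right child of 29.
Insert 20: 20 < 63 → go left; 20 < 44 → go left; 20 < 25 → go left; 20 > 4 → go right. Place as right child of 4.
Insert 65: 65 > 63 → go right; 65 < 70 → go left. Place as left child of 70.
Insert 49: 49 < 63 → go left; 49 > 44 → go right. Place as right child of 44.
Insert 30: 30 < 63 → go left; 30 < 44 → go left; 30 > 25 → go right; 30 < 43 → go left; 30 < 41 → go left; 30 > 29 → go right; 30 < 33 → go left. Place as left child of 33.
Insert 12: 12 < 63 → go left; 12 < 44 → go left; 12 < 25 → go left; 12 > 4 → go right; 12 < 20 → go left. Place as left child of 20.
Insert 61: 61 < 63 → go left; 61 > 44 → go right; 61 > 49 → go right. Place as right child of 49.
Insert 67: 67 > 63 → go right; 67 < 70 → go left; 67 > 65 → go right. Place as right child of 65.
Insert 60: 60 < 63 → go left; 60 > 44 → go right; 60 > 49 → go right; 60 < 61 → go left. Place as left child of 61.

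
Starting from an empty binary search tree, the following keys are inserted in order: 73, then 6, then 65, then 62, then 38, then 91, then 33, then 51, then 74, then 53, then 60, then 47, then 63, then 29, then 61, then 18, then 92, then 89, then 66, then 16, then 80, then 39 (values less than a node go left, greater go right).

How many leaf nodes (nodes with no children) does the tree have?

7

73: root
6: left child of 73 (depth 1)
65: right child of 6 (depth 2)
62: left child of 65 (depth 3)
38: left child of 62 (depth 4)
91: right child of 73 (depth 1)
33: left child of 38 (depth 5)
51: right child of 38 (depth 5)
74: left child of 91 (depth 2)
53: right child of 51 (depth 6)
60: right child of 53 (depth 7)
47: left child of 51 (depth 6)
63: right child of 62 (depth 4)
29: left child of 33 (depth 6)
61: right child of 60 (depth 8)
18: left child of 29 (depth 7)
92: right child of 91 (depth 2)
89: right child of 74 (depth 3)
66: right child of 65 (depth 3)
16: left child of 18 (depth 8)
80: left child of 89 (depth 4)
39: left child of 47 (depth 7)

Leaves: 16, 39, 61, 63, 66, 80, 92 — 7 in total.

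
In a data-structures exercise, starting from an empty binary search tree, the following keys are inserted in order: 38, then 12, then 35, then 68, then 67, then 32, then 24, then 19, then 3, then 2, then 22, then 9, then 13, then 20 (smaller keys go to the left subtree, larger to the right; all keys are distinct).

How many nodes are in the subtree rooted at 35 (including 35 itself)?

38: root
12: left child of 38 (depth 1)
35: right child of 12 (depth 2)
68: right child of 38 (depth 1)
67: left child of 68 (depth 2)
32: left child of 35 (depth 3)
24: left child of 32 (depth 4)
19: left child of 24 (depth 5)
3: left child of 12 (depth 2)
2: left child of 3 (depth 3)
22: right child of 19 (depth 6)
9: right child of 3 (depth 3)
13: left child of 19 (depth 6)
20: left child of 22 (depth 7)

Subtree rooted at 35 contains: 35, 32, 24, 19, 13, 22, 20 — 7 nodes.

7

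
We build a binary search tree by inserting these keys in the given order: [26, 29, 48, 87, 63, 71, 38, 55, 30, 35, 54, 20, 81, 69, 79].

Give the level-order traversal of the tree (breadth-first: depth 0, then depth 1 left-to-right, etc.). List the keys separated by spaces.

Insert 26: tree is empty, so 26 becomes the root.
Insert 29: 29 > 26 → go right. Place as right child of 26.
Insert 48: 48 > 26 → go right; 48 > 29 → go right. Place as right child of 29.
Insert 87: 87 > 26 → go right; 87 > 29 → go right; 87 > 48 → go right. Place as right child of 48.
Insert 63: 63 > 26 → go right; 63 > 29 → go right; 63 > 48 → go right; 63 < 87 → go left. Place as left child of 87.
Insert 71: 71 > 26 → go right; 71 > 29 → go right; 71 > 48 → go right; 71 < 87 → go left; 71 > 63 → go right. Place as right child of 63.
Insert 38: 38 > 26 → go right; 38 > 29 → go right; 38 < 48 → go left. Place as left child of 48.
Insert 55: 55 > 26 → go right; 55 > 29 → go right; 55 > 48 → go right; 55 < 87 → go left; 55 < 63 → go left. Place as left child of 63.
Insert 30: 30 > 26 → go right; 30 > 29 → go right; 30 < 48 → go left; 30 < 38 → go left. Place as left child of 38.
Insert 35: 35 > 26 → go right; 35 > 29 → go right; 35 < 48 → go left; 35 < 38 → go left; 35 > 30 → go right. Place as right child of 30.
Insert 54: 54 > 26 → go right; 54 > 29 → go right; 54 > 48 → go right; 54 < 87 → go left; 54 < 63 → go left; 54 < 55 → go left. Place as left child of 55.
Insert 20: 20 < 26 → go left. Place as left child of 26.
Insert 81: 81 > 26 → go right; 81 > 29 → go right; 81 > 48 → go right; 81 < 87 → go left; 81 > 63 → go right; 81 > 71 → go right. Place as right child of 71.
Insert 69: 69 > 26 → go right; 69 > 29 → go right; 69 > 48 → go right; 69 < 87 → go left; 69 > 63 → go right; 69 < 71 → go left. Place as left child of 71.
Insert 79: 79 > 26 → go right; 79 > 29 → go right; 79 > 48 → go right; 79 < 87 → go left; 79 > 63 → go right; 79 > 71 → go right; 79 < 81 → go left. Place as left child of 81.

26 20 29 48 38 87 30 63 35 55 71 54 69 81 79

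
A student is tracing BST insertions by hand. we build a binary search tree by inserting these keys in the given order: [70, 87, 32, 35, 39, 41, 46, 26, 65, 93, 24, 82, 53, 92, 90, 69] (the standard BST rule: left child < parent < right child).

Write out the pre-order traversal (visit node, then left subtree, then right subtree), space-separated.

70 32 26 24 35 39 41 46 65 53 69 87 82 93 92 90

Insert 70: tree is empty, so 70 becomes the root.
Insert 87: 87 > 70 → go right. Place as right child of 70.
Insert 32: 32 < 70 → go left. Place as left child of 70.
Insert 35: 35 < 70 → go left; 35 > 32 → go right. Place as right child of 32.
Insert 39: 39 < 70 → go left; 39 > 32 → go right; 39 > 35 → go right. Place as right child of 35.
Insert 41: 41 < 70 → go left; 41 > 32 → go right; 41 > 35 → go right; 41 > 39 → go right. Place as right child of 39.
Insert 46: 46 < 70 → go left; 46 > 32 → go right; 46 > 35 → go right; 46 > 39 → go right; 46 > 41 → go right. Place as right child of 41.
Insert 26: 26 < 70 → go left; 26 < 32 → go left. Place as left child of 32.
Insert 65: 65 < 70 → go left; 65 > 32 → go right; 65 > 35 → go right; 65 > 39 → go right; 65 > 41 → go right; 65 > 46 → go right. Place as right child of 46.
Insert 93: 93 > 70 → go right; 93 > 87 → go right. Place as right child of 87.
Insert 24: 24 < 70 → go left; 24 < 32 → go left; 24 < 26 → go left. Place as left child of 26.
Insert 82: 82 > 70 → go right; 82 < 87 → go left. Place as left child of 87.
Insert 53: 53 < 70 → go left; 53 > 32 → go right; 53 > 35 → go right; 53 > 39 → go right; 53 > 41 → go right; 53 > 46 → go right; 53 < 65 → go left. Place as left child of 65.
Insert 92: 92 > 70 → go right; 92 > 87 → go right; 92 < 93 → go left. Place as left child of 93.
Insert 90: 90 > 70 → go right; 90 > 87 → go right; 90 < 93 → go left; 90 < 92 → go left. Place as left child of 92.
Insert 69: 69 < 70 → go left; 69 > 32 → go right; 69 > 35 → go right; 69 > 39 → go right; 69 > 41 → go right; 69 > 46 → go right; 69 > 65 → go right. Place as right child of 65.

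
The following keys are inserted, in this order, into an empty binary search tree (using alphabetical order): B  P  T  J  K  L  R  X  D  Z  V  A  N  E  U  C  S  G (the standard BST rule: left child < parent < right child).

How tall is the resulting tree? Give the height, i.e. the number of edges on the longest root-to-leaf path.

5

Resulting structure (node: left, right):
  B: L=A, R=P
  P: L=J, R=T
  T: L=R, R=X
  J: L=D, R=K
  K: L=–, R=L
  L: L=–, R=N
  R: L=–, R=S
  X: L=V, R=Z
  D: L=C, R=E
  Z: L=–, R=–
  V: L=U, R=–
  A: L=–, R=–
  N: L=–, R=–
  E: L=–, R=G
  U: L=–, R=–
  C: L=–, R=–
  S: L=–, R=–
  G: L=–, R=–

The deepest node is N at depth 5.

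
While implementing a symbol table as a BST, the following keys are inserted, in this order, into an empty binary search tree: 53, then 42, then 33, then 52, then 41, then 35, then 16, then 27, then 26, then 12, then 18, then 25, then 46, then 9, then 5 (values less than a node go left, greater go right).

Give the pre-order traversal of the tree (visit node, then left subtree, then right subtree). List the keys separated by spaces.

53: root
42: left child of 53 (depth 1)
33: left child of 42 (depth 2)
52: right child of 42 (depth 2)
41: right child of 33 (depth 3)
35: left child of 41 (depth 4)
16: left child of 33 (depth 3)
27: right child of 16 (depth 4)
26: left child of 27 (depth 5)
12: left child of 16 (depth 4)
18: left child of 26 (depth 6)
25: right child of 18 (depth 7)
46: left child of 52 (depth 3)
9: left child of 12 (depth 5)
5: left child of 9 (depth 6)

53 42 33 16 12 9 5 27 26 18 25 41 35 52 46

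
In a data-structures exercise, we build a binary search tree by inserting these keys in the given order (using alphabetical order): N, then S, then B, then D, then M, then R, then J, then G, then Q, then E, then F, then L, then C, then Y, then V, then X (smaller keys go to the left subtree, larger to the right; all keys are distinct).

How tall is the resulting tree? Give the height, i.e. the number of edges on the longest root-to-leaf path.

7

Resulting structure (node: left, right):
  N: L=B, R=S
  S: L=R, R=Y
  B: L=–, R=D
  D: L=C, R=M
  M: L=J, R=–
  R: L=Q, R=–
  J: L=G, R=L
  G: L=E, R=–
  Q: L=–, R=–
  E: L=–, R=F
  F: L=–, R=–
  L: L=–, R=–
  C: L=–, R=–
  Y: L=V, R=–
  V: L=–, R=X
  X: L=–, R=–

The deepest node is F at depth 7.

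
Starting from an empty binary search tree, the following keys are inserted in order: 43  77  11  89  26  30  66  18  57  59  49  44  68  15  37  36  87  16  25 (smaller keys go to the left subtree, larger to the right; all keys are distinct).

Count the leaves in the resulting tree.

7

Insert 43: tree is empty, so 43 becomes the root.
Insert 77: 77 > 43 → go right. Place as right child of 43.
Insert 11: 11 < 43 → go left. Place as left child of 43.
Insert 89: 89 > 43 → go right; 89 > 77 → go right. Place as right child of 77.
Insert 26: 26 < 43 → go left; 26 > 11 → go right. Place as right child of 11.
Insert 30: 30 < 43 → go left; 30 > 11 → go right; 30 > 26 → go right. Place as right child of 26.
Insert 66: 66 > 43 → go right; 66 < 77 → go left. Place as left child of 77.
Insert 18: 18 < 43 → go left; 18 > 11 → go right; 18 < 26 → go left. Place as left child of 26.
Insert 57: 57 > 43 → go right; 57 < 77 → go left; 57 < 66 → go left. Place as left child of 66.
Insert 59: 59 > 43 → go right; 59 < 77 → go left; 59 < 66 → go left; 59 > 57 → go right. Place as right child of 57.
Insert 49: 49 > 43 → go right; 49 < 77 → go left; 49 < 66 → go left; 49 < 57 → go left. Place as left child of 57.
Insert 44: 44 > 43 → go right; 44 < 77 → go left; 44 < 66 → go left; 44 < 57 → go left; 44 < 49 → go left. Place as left child of 49.
Insert 68: 68 > 43 → go right; 68 < 77 → go left; 68 > 66 → go right. Place as right child of 66.
Insert 15: 15 < 43 → go left; 15 > 11 → go right; 15 < 26 → go left; 15 < 18 → go left. Place as left child of 18.
Insert 37: 37 < 43 → go left; 37 > 11 → go right; 37 > 26 → go right; 37 > 30 → go right. Place as right child of 30.
Insert 36: 36 < 43 → go left; 36 > 11 → go right; 36 > 26 → go right; 36 > 30 → go right; 36 < 37 → go left. Place as left child of 37.
Insert 87: 87 > 43 → go right; 87 > 77 → go right; 87 < 89 → go left. Place as left child of 89.
Insert 16: 16 < 43 → go left; 16 > 11 → go right; 16 < 26 → go left; 16 < 18 → go left; 16 > 15 → go right. Place as right child of 15.
Insert 25: 25 < 43 → go left; 25 > 11 → go right; 25 < 26 → go left; 25 > 18 → go right. Place as right child of 18.

Leaves: 16, 25, 36, 44, 59, 68, 87 — 7 in total.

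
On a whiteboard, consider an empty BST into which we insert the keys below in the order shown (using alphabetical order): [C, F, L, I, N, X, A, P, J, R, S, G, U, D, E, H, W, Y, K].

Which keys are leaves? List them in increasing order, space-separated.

Resulting structure (node: left, right):
  C: L=A, R=F
  F: L=D, R=L
  L: L=I, R=N
  I: L=G, R=J
  N: L=–, R=X
  X: L=P, R=Y
  A: L=–, R=–
  P: L=–, R=R
  J: L=–, R=K
  R: L=–, R=S
  S: L=–, R=U
  G: L=–, R=H
  U: L=–, R=W
  D: L=–, R=E
  E: L=–, R=–
  H: L=–, R=–
  W: L=–, R=–
  Y: L=–, R=–
  K: L=–, R=–

A E H K W Y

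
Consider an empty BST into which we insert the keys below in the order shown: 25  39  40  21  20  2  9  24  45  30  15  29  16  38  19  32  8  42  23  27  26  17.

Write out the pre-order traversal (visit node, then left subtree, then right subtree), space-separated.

Resulting structure (node: left, right):
  25: L=21, R=39
  39: L=30, R=40
  40: L=–, R=45
  21: L=20, R=24
  20: L=2, R=–
  2: L=–, R=9
  9: L=8, R=15
  24: L=23, R=–
  45: L=42, R=–
  30: L=29, R=38
  15: L=–, R=16
  29: L=27, R=–
  16: L=–, R=19
  38: L=32, R=–
  19: L=17, R=–
  32: L=–, R=–
  8: L=–, R=–
  42: L=–, R=–
  23: L=–, R=–
  27: L=26, R=–
  26: L=–, R=–
  17: L=–, R=–

25 21 20 2 9 8 15 16 19 17 24 23 39 30 29 27 26 38 32 40 45 42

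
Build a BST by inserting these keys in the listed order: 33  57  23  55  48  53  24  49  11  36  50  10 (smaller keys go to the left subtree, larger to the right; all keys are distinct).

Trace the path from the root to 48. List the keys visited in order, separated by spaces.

Insert 33: tree is empty, so 33 becomes the root.
Insert 57: 57 > 33 → go right. Place as right child of 33.
Insert 23: 23 < 33 → go left. Place as left child of 33.
Insert 55: 55 > 33 → go right; 55 < 57 → go left. Place as left child of 57.
Insert 48: 48 > 33 → go right; 48 < 57 → go left; 48 < 55 → go left. Place as left child of 55.
Insert 53: 53 > 33 → go right; 53 < 57 → go left; 53 < 55 → go left; 53 > 48 → go right. Place as right child of 48.
Insert 24: 24 < 33 → go left; 24 > 23 → go right. Place as right child of 23.
Insert 49: 49 > 33 → go right; 49 < 57 → go left; 49 < 55 → go left; 49 > 48 → go right; 49 < 53 → go left. Place as left child of 53.
Insert 11: 11 < 33 → go left; 11 < 23 → go left. Place as left child of 23.
Insert 36: 36 > 33 → go right; 36 < 57 → go left; 36 < 55 → go left; 36 < 48 → go left. Place as left child of 48.
Insert 50: 50 > 33 → go right; 50 < 57 → go left; 50 < 55 → go left; 50 > 48 → go right; 50 < 53 → go left; 50 > 49 → go right. Place as right child of 49.
Insert 10: 10 < 33 → go left; 10 < 23 → go left; 10 < 11 → go left. Place as left child of 11.

33 57 55 48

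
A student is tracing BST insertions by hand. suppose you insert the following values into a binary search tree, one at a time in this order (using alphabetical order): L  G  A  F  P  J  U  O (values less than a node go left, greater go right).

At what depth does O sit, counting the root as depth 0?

2

Insert L: tree is empty, so L becomes the root.
Insert G: G < L → go left. Place as left child of L.
Insert A: A < L → go left; A < G → go left. Place as left child of G.
Insert F: F < L → go left; F < G → go left; F > A → go right. Place as right child of A.
Insert P: P > L → go right. Place as right child of L.
Insert J: J < L → go left; J > G → go right. Place as right child of G.
Insert U: U > L → go right; U > P → go right. Place as right child of P.
Insert O: O > L → go right; O < P → go left. Place as left child of P.

Path to O: L → P → O, which is 2 edges.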